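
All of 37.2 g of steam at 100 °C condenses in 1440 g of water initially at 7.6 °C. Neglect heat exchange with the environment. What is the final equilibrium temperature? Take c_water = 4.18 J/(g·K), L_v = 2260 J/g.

Setting the total heat transfer to zero:
steam→water at 100 °C releases m L_v = 37.2×2260 = 84072
  condensed water 100 °C→T: 155.5(T − 100)
  water warms: 1440×4.18×(T − 7.6) = 6019.2(T − 7.6)
6174.7 T = 84072 + 15550 + 45746 = 145368
T ≈ 23.54 °C (< 100 °C, so full condensation is consistent).

T_f ≈ 23.5 °C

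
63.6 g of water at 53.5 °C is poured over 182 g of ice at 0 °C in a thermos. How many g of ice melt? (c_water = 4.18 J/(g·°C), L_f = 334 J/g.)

m_melted ≈ 42.6 g

Cooling the water to 0 °C releases 63.6·4.18·53.5 = 14223 J.
Melting all 182 g of ice would need 182·334 = 60788 J.
That's not enough to melt it all — equilibrium is at 0 °C with ice remaining.
Mass melted = 14223/334 ≈ 42.58 g.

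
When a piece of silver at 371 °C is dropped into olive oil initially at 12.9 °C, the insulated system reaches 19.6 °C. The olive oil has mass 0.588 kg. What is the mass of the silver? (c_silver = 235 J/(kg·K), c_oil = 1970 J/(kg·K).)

m ≈ 0.094 kg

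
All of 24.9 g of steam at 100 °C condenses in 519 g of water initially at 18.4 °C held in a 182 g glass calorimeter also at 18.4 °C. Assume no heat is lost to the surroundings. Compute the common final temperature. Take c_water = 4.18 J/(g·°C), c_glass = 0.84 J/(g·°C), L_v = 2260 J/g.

T_f ≈ 45.1 °C

Net heat exchanged in the isolated system is zero:
latent heat released on condensation: 24.9·2260 = 56274
  condensed water 100 °C→T: 104.08(T − 100)
  water warms: 519·4.18·(T − 18.4) = 2169.4(T − 18.4)
  cup: 152.88(T − 18.4)
2426.4 T = 56274 + 10408 + 42730 = 109413
T ≈ 45.09 °C — below 100 °C, confirming all the steam condensed.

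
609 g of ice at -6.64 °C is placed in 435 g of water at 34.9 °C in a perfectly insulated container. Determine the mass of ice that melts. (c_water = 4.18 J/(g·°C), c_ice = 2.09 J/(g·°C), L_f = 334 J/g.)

m_melted ≈ 165 g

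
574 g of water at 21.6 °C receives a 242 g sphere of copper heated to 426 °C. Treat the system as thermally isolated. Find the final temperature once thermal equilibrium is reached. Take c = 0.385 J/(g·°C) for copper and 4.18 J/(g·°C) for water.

T_f ≈ 36.7 °C

Heat lost by the copper equals heat gained by the water:
242*0.385*(426 − T) = 574*4.18*(T − 21.6)
93.17(426 − T) = 2399.3(T − 21.6)
2492.5 T = 91516  ⇒  T ≈ 36.72 °C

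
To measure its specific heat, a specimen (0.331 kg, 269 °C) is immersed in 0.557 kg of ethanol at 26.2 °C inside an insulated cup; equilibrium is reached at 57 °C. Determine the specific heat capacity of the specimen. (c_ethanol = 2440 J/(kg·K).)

c ≈ 597 J/(kg·K)

Taking heat into each body as positive, Σ m c ΔT = 0:
0.331×c×(57 − 269) + 0.557×2440×(57 − 26.2) = 0
-70.17 c = -41860
c = -41860/-70.17 ≈ 596.5 J/(kg·K)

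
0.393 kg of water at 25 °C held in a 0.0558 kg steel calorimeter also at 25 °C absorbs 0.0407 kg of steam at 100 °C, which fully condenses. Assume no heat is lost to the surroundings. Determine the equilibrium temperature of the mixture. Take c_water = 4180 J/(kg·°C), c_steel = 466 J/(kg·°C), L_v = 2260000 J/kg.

T_f ≈ 82.0 °C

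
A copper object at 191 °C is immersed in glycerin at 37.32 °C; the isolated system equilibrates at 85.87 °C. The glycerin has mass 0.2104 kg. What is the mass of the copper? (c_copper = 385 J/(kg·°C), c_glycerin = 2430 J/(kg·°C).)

m ≈ 0.613 kg

Net heat exchanged in the isolated system is zero:
m×385×(85.87 − 191) + 0.2104×2430×(85.87 − 37.32) = 0
-40475 m = -24822
m = -24822/-40475 ≈ 0.6133 kg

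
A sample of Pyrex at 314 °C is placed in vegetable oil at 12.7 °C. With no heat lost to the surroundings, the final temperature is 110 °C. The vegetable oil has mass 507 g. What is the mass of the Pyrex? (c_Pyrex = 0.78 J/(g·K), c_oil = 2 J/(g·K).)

Energy conservation, ΣQ = 0:
m×0.78×(110 − 314) + 507×2×(110 − 12.7) = 0
-159.12 m = -98662
m = -98662/-159.12 ≈ 620 g

m ≈ 620 g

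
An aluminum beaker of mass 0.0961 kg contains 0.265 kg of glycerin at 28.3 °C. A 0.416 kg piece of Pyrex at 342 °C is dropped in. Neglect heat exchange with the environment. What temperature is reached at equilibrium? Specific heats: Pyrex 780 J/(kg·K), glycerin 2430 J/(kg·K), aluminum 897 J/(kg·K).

Let T be the final temperature. ΣQ_i = 0:
0.416×780×(T − 342) + 0.265×2430×(T − 28.3) + 0.0961×897×(T − 28.3) = 0
324.48(T − 342) + 643.95(T − 28.3) + 86.2(T − 28.3) = 0
(324.48 + 643.95 + 86.2) T = 324.48×342 + 643.95×28.3 + 86.2×28.3
T ≈ 124.82 °C

T_f ≈ 124.8 °C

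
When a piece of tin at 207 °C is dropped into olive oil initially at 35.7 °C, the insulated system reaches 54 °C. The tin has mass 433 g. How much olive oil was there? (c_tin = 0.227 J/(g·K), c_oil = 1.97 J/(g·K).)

m ≈ 417 g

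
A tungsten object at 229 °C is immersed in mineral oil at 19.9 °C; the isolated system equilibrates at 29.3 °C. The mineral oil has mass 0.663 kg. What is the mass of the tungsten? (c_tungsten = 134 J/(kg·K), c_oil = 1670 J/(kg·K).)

m ≈ 0.389 kg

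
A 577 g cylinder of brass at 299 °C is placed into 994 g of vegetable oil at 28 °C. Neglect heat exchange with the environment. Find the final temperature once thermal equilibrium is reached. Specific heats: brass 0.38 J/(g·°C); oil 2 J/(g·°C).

Conservation of energy gives ΣQ = 0:
577*0.38*(T − 299) + 994*2*(T − 28) = 0
(219.26 + 1988) T = 219.26*299 + 1988*28
T ≈ 54.92 °C

T_f ≈ 54.9 °C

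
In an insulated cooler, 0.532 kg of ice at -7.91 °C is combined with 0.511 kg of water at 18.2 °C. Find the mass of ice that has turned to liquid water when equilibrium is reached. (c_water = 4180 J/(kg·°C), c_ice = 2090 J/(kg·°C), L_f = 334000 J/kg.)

m_melted ≈ 0.0901 kg

Heat available from the water dropping to 0 °C: 0.511·4180·18.2 = 38875 J.
Warming the ice to 0 °C takes 0.532·2090·7.91 = 8795 J, leaving 30080 J for melting.
Melting all 0.532 kg of ice would need 0.532·334000 = 177688 J.
30080 J < 177688 J, so only part of the ice melts and the system sits at 0 °C.
m_melted·334000 = 30080  ⇒  m_melted ≈ 0.09006 kg.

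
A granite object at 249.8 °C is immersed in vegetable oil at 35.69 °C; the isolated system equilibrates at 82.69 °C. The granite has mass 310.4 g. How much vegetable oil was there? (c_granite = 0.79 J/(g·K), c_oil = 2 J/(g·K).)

m ≈ 436 g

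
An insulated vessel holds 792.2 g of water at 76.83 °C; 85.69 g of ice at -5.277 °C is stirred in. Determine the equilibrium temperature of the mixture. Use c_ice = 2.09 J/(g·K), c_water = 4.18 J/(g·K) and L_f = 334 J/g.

T_f ≈ 61.3 °C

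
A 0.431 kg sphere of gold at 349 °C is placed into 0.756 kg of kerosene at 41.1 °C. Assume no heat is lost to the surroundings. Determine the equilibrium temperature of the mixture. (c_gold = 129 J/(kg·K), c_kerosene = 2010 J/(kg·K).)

Setting the total heat transfer to zero:
0.431*129*(T − 349) + 0.756*2010*(T − 41.1) = 0
55.6(T − 349) + 1519.6(T − 41.1) = 0
(55.6 + 1519.6) T = 55.6*349 + 1519.6*41.1
T ≈ 51.97 °C

T_f ≈ 52.0 °C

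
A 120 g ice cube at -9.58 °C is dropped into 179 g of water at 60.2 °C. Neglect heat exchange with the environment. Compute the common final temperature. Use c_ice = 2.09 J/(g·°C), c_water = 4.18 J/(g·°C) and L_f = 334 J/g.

Let T be the final temperature. ΣQ_i = 0:
warm ice to 0 °C: 120·2.09·(0 − (-9.58)) = 2402.7
  latent heat to melt: 120·334 = 40080
  meltwater 0→T: 120·4.18·T = 501.6 T
  water: 748.22(T − 60.2)
1249.8 T = 45043 − 42483 = 2560.2
T ≈ 2.05 °C. Since T > 0 °C, the all-ice-melts assumption holds.

T_f ≈ 2.0 °C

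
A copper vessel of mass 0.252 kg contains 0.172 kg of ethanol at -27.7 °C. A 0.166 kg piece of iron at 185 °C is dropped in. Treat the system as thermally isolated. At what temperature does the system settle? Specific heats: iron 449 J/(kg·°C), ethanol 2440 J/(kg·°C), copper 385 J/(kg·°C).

T_f ≈ -0.9 °C

T_f = Σ m_i c_i T_i / Σ m_i c_i:
T_f = (74.53×185 + 419.68×(-27.7) + 97.02×(-27.7)) / (74.53 + 419.68 + 97.02)
    = -523.8 / 591.23 ≈ -0.89 °C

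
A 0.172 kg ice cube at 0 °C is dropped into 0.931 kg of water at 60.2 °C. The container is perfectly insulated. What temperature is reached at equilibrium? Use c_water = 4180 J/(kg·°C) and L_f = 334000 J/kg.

T_f ≈ 38.4 °C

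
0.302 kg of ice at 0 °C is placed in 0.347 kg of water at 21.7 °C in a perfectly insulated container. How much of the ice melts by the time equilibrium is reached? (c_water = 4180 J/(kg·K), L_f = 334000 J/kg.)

Cooling the water to 0 °C releases 0.347·4180·21.7 = 31475 J.
Melting all 0.302 kg of ice would need 0.302·334000 = 100868 J.
That's not enough to melt it all — equilibrium is at 0 °C with ice remaining.
Mass melted = 31475/334000 ≈ 0.09424 kg.

m_melted ≈ 0.0942 kg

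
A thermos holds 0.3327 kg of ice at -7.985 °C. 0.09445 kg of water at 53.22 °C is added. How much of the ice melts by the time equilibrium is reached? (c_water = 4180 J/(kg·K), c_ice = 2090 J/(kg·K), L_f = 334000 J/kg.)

m_melted ≈ 0.0463 kg

Cooling the water to 0 °C releases 0.09445×4180×53.22 = 21011 J.
Of that, 0.3327×2090×7.985 = 5552.3 J goes to bring the ice to 0 °C, leaving 15459 J.
Melting all 0.3327 kg of ice would need 0.3327×334000 = 111122 J.
That's not enough to melt it all — equilibrium is at 0 °C with ice remaining.
Mass melted = 15459/334000 ≈ 0.04628 kg.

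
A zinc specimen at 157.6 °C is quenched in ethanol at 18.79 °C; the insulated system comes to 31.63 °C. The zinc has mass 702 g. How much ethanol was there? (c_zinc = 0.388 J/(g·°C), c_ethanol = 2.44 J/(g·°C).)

m ≈ 1100 g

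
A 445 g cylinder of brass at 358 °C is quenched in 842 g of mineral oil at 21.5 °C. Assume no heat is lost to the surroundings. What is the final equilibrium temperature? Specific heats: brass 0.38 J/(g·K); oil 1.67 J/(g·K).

Set heat shed by the hot body equal to heat absorbed by the cold body:
445*0.38*(358 − T) = 842*1.67*(T − 21.5)
169.1(358 − T) = 1406.1(T − 21.5)
1575.2 T = 90770  ⇒  T ≈ 57.62 °C

T_f ≈ 57.6 °C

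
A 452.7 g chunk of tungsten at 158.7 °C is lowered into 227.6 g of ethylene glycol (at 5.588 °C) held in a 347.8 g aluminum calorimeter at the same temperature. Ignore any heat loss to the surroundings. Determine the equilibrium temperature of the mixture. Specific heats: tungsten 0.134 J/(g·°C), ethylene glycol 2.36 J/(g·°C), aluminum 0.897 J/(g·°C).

T_f ≈ 15.8 °C

T_f is the heat-capacity-weighted average of the initial temperatures:
T_f = (60.66·158.7 + 537.14·5.588 + 311.98·5.588) / (60.66 + 537.14 + 311.98)
    = 14372 / 909.77 ≈ 15.80 °C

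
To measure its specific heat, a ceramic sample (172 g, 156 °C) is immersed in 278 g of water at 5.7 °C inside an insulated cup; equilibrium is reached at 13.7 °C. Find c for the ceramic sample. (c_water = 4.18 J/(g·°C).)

m_s c (T_s − T_f) = m_water c_water (T_f − T_0):
172·c·(156 − 13.7) = 278·4.18·(13.7 − 5.7)
24476 c = 9296.3  ⇒  c ≈ 0.3798 J/(g·°C)

c ≈ 0.38 J/(g·°C)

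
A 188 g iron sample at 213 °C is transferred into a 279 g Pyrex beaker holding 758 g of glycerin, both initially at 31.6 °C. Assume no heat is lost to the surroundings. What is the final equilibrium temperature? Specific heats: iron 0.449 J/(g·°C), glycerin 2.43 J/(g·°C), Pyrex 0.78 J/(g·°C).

Taking heat into each body as positive, Σ m c ΔT = 0:
188·0.449·(T − 213) + 758·2.43·(T − 31.6) + 279·0.78·(T − 31.6) = 0
2144 T = 83062
T = 83062/2144 ≈ 38.74 °C

T_f ≈ 38.7 °C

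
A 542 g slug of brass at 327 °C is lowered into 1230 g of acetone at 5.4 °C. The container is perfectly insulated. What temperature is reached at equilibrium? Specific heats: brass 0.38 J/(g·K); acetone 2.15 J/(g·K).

Conservation of energy gives ΣQ = 0:
542*0.38*(T − 327) + 1230*2.15*(T − 5.4) = 0
2850.5 T = 81629
T = 81629 / 2850.5 = 28.6 °C

T_f ≈ 28.6 °C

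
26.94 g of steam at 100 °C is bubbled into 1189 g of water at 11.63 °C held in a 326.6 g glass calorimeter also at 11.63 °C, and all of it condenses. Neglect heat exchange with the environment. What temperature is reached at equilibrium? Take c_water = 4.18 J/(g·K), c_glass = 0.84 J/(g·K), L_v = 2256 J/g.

Conservation of energy gives ΣQ = 0:
steam→water at 100 °C releases m L_v = 26.94·2256 = 60777
  condensed water 100 °C→T: 112.61(T − 100)
  water warms: 1189·4.18·(T − 11.63) = 4970(T − 11.63)
  glass cup: 326.6·0.84·(T − 11.63) = 274.34(T − 11.63)
5357 T = 60777 + 11261 + 60992 = 133030
T ≈ 24.83 °C (< 100 °C, so full condensation is consistent).

T_f ≈ 24.8 °C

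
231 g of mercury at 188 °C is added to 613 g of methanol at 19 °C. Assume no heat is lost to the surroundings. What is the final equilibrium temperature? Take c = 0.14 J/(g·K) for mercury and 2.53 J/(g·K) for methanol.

T_f = Σ m_i c_i T_i / Σ m_i c_i:
T_f = (32.34·188 + 1550.9·19) / (32.34 + 1550.9)
    = 35547 / 1583.2 ≈ 22.45 °C

T_f ≈ 22.5 °C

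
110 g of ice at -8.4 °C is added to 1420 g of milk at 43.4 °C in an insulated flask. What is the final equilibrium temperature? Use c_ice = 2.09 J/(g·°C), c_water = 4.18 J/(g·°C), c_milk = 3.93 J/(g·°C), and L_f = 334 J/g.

T_f ≈ 33.7 °C

Energy conservation, ΣQ = 0:
warm ice to 0 °C: 110×2.09×(0 − (-8.4)) = 1931.2; fusion: m_ice L_f = 110×334 = 36740; warm the meltwater: 459.8 T; milk cools: 1420×3.93×(T − 43.4) = 5580.6(T − 43.4)
6040.4 T = 242198 − 38671 = 203527
T ≈ 33.69 °C — above 0 °C, consistent with complete melting.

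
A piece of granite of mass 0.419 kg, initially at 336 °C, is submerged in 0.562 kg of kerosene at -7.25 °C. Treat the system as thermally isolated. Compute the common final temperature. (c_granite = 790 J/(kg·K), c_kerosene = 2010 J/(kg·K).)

T_f = Σ m_i c_i T_i / Σ m_i c_i:
T_f = (331.01*336 + 1129.6*(-7.25)) / (331.01 + 1129.6)
    = 103030 / 1460.6 ≈ 70.54 °C

T_f ≈ 70.5 °C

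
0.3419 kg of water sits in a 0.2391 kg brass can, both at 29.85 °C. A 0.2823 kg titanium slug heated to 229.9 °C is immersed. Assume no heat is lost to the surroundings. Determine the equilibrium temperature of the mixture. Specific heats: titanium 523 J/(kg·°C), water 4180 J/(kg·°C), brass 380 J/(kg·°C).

Energy conservation, ΣQ = 0:
0.2823×523×(T − 229.9) + 0.3419×4180×(T − 29.85) + 0.2391×380×(T − 29.85) = 0
1667.6 T = 79315
T = 79315 / 1667.6 = 47.6 °C

T_f ≈ 47.6 °C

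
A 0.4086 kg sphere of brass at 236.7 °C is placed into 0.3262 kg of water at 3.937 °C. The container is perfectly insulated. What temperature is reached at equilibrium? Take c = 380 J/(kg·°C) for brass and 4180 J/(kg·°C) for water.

Taking heat into each body as positive, Σ m c ΔT = 0:
0.4086*380*(T − 236.7) + 0.3262*4180*(T − 3.937) = 0
155.27(T − 236.7) + 1363.5(T − 3.937) = 0
(155.27 + 1363.5) T = 155.27*236.7 + 1363.5*3.937
T = 42120/1518.8 ≈ 27.73 °C

T_f ≈ 27.7 °C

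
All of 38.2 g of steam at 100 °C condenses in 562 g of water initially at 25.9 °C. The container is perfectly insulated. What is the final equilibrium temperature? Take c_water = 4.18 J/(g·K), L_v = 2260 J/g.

T_f ≈ 65.0 °C

Setting the total heat transfer to zero:
steam→water at 100 °C releases m L_v = 38.2·2260 = 86332; condensed water 100 °C→T: 159.68(T − 100); original water: 2349.2(T − 25.9)
2508.8 T = 86332 + 15968 + 60843 = 163143
T ≈ 65.03 °C — below 100 °C, confirming all the steam condensed.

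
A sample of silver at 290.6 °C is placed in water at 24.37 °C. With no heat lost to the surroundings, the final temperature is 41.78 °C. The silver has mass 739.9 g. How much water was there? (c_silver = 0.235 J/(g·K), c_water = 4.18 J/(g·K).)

m ≈ 594 g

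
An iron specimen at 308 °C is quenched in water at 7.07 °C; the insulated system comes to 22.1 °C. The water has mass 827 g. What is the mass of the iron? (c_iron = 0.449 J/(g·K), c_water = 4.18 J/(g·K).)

Heat lost by the iron = heat gained by the water:
m×0.449×(308 − 22.1) = 827×4.18×(22.1 − 7.07)
128.37 m = 51957  ⇒  m ≈ 404.7 g

m ≈ 405 g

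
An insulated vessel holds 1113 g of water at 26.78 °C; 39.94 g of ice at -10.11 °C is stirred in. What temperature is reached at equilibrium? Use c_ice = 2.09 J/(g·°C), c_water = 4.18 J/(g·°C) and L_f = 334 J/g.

T_f ≈ 22.9 °C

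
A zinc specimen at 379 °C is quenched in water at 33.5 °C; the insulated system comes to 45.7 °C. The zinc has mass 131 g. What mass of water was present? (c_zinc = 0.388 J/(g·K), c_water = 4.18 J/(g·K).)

m ≈ 332 g

Setting the total heat transfer to zero:
131×0.388×(45.7 − 379) + m×4.18×(45.7 − 33.5) = 0
51 m = 16941
m = 16941/51 ≈ 332.2 g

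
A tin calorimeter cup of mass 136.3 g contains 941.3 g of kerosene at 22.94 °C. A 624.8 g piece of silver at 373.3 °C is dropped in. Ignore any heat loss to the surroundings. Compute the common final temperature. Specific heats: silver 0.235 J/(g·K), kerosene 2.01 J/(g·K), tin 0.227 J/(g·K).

Taking heat into each body as positive, Σ m c ΔT = 0:
624.8×0.235×(T − 373.3) + 941.3×2.01×(T − 22.94) + 136.3×0.227×(T − 22.94) = 0
(146.83 + 1892 + 30.94) T = 146.83×373.3 + 1892×22.94 + 30.94×22.94
T = 98923/2069.8 ≈ 47.79 °C

T_f ≈ 47.8 °C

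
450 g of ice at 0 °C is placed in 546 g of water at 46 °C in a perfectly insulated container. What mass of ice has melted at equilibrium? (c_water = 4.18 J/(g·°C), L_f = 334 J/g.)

Heat available from the water dropping to 0 °C: 546·4.18·46 = 104985 J.
To melt every bit of ice: 450·334 = 150300 J.
104985 J < 150300 J, so only part of the ice melts and the system sits at 0 °C.
m_melted·334 = 104985  ⇒  m_melted ≈ 314.3 g.

m_melted ≈ 314 g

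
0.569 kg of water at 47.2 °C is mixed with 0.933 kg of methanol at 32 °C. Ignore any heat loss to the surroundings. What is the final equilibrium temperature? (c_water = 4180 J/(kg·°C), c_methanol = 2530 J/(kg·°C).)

Heat gained plus heat lost sum to zero:
0.569·4180·(T − 47.2) + 0.933·2530·(T − 32) = 0
(2378.4 + 2360.5) T = 2378.4·47.2 + 2360.5·32
T = 187797/4738.9 ≈ 39.63 °C

T_f ≈ 39.6 °C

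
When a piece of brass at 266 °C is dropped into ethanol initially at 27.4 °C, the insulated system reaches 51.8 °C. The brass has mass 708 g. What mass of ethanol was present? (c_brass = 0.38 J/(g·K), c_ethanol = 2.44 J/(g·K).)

Energy conservation, ΣQ = 0:
708×0.38×(51.8 − 266) + m×2.44×(51.8 − 27.4) = 0
59.54 m = 57628
m = 57628/59.54 ≈ 968 g

m ≈ 968 g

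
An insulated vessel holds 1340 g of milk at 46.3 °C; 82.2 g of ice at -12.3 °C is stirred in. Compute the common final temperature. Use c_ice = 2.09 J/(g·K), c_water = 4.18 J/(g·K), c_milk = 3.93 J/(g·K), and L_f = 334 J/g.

Energy balance with sensible and latent terms:
warm ice to 0 °C: 82.2·2.09·(0 − (-12.3)) = 2113.1; latent heat to melt: 82.2·334 = 27455; meltwater 0→T: 82.2·4.18·T = 343.6 T; milk cools: 1340·3.93·(T − 46.3) = 5266.2(T − 46.3)
5609.8 T = 243825 − 29568 = 214257
T ≈ 38.19 °C (positive, so assuming full melt was valid).

T_f ≈ 38.2 °C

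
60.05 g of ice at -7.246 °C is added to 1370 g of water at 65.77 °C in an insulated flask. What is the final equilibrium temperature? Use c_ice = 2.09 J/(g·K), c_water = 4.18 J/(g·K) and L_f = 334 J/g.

T_f ≈ 59.5 °C

Heat gained plus heat lost sum to zero:
ice -7.246→0 °C: 60.05×2.09×7.246 = 909.41; fusion: m_ice L_f = 60.05×334 = 20057; warm the meltwater: 251.01 T; water: 5726.6(T − 65.77)
5977.6 T = 376638 − 20966 = 355672
T ≈ 59.50 °C — above 0 °C, consistent with complete melting.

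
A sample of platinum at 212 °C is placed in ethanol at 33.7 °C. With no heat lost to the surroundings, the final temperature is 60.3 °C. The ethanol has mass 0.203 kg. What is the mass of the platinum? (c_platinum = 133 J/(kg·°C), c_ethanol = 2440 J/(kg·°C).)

Conservation of energy gives ΣQ = 0:
m×133×(60.3 − 212) + 0.203×2440×(60.3 − 33.7) = 0
-20176 m = -13176
m = -13176/-20176 ≈ 0.653 kg

m ≈ 0.653 kg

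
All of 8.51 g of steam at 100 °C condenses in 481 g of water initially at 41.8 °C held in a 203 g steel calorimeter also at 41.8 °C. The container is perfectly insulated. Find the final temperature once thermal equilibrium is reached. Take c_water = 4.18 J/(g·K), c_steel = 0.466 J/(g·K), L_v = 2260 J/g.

T_f ≈ 51.8 °C

Energy conservation, ΣQ = 0:
latent heat released on condensation: 8.51×2260 = 19233
  condensed water 100 °C→T: 35.57(T − 100)
  water warms: 481×4.18×(T − 41.8) = 2010.6(T − 41.8)
  steel cup: 203×0.466×(T − 41.8) = 94.6(T − 41.8)
2140.7 T = 19233 + 3557.2 + 87996 = 110786
T ≈ 51.75 °C, under the boiling point, so the assumption holds.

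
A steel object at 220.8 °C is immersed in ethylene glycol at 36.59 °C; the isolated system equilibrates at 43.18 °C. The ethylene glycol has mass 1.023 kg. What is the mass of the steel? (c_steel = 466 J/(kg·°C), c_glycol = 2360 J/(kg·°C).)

Net heat exchanged in the isolated system is zero:
m×466×(43.18 − 220.8) + 1.023×2360×(43.18 − 36.59) = 0
-82771 m = -15910
m = -15910/-82771 ≈ 0.1922 kg

m ≈ 0.192 kg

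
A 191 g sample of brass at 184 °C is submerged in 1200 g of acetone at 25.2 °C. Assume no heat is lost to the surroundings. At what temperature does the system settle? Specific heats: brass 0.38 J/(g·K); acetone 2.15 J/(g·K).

Taking heat into each body as positive, Σ m c ΔT = 0:
191×0.38×(T − 184) + 1200×2.15×(T − 25.2) = 0
72.58(T − 184) + 2580(T − 25.2) = 0
2652.6 T = 78371
T = 78371/2652.6 ≈ 29.55 °C

T_f ≈ 29.5 °C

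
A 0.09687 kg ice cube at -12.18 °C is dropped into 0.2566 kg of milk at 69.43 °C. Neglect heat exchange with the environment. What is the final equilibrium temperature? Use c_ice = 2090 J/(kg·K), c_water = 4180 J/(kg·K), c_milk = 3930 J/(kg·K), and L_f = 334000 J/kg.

Conservation of energy gives ΣQ = 0:
ice -12.18→0 °C: 0.09687·2090·12.18 = 2465.9; latent heat to melt: 0.09687·334000 = 32355; warm the meltwater: 404.92 T; milk: 1008.4(T − 69.43)
1413.4 T = 70016 − 34821 = 35195
T ≈ 24.90 °C — above 0 °C, consistent with complete melting.

T_f ≈ 24.9 °C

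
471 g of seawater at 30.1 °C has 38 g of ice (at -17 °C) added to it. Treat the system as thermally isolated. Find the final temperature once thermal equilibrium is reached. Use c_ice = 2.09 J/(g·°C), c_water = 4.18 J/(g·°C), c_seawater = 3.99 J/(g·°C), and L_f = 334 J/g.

T_f ≈ 20.9 °C

Heat gained plus heat lost sum to zero:
ice -17→0 °C: 38·2.09·17 = 1350.1; fusion: m_ice L_f = 38·334 = 12692; meltwater 0→T: 38·4.18·T = 158.84 T; seawater cools: 471·3.99·(T − 30.1) = 1879.3(T − 30.1)
2038.1 T = 56567 − 14042 = 42524
T ≈ 20.86 °C — above 0 °C, consistent with complete melting.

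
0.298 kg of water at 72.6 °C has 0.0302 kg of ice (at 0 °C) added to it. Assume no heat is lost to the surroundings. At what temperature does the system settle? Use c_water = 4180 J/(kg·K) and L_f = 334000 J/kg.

T_f ≈ 58.6 °C

Taking heat into each body as positive, Σ m c ΔT = 0:
latent heat to melt: 0.0302×334000 = 10087; meltwater 0→T: 0.0302×4180×T = 126.24 T; water: 1245.6(T − 72.6)
1371.9 T = 90433 − 10087 = 80347
T ≈ 58.57 °C — above 0 °C, consistent with complete melting.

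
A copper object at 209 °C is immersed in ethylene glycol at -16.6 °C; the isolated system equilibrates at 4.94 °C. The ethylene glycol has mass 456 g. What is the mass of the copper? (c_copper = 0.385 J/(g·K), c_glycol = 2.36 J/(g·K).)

|Q_copper| = |Q_glycol|:
m·0.385·(209 − 4.94) = 456·2.36·(4.94 − (-16.6))
78.56 m = 23180  ⇒  m ≈ 295.1 g

m ≈ 295 g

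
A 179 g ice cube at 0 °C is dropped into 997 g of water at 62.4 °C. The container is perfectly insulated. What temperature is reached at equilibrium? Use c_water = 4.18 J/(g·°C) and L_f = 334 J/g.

Energy balance with sensible and latent terms:
latent heat to melt: 179×334 = 59786
  warm the meltwater: 748.22 T
  water cools: 997×4.18×(T − 62.4) = 4167.5(T − 62.4)
4915.7 T = 260050 − 59786 = 200264
T ≈ 40.74 °C — above 0 °C, consistent with complete melting.

T_f ≈ 40.7 °C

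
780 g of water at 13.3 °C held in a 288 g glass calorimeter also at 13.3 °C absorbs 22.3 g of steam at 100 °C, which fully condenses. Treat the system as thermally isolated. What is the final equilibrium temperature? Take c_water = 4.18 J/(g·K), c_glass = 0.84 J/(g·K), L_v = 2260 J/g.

T_f ≈ 29.6 °C

Net heat exchanged in the isolated system is zero:
latent heat released on condensation: 22.3·2260 = 50398
  condensed water 100 °C→T: 93.21(T − 100)
  water warms: 780·4.18·(T − 13.3) = 3260.4(T − 13.3)
  glass cup: 288·0.84·(T − 13.3) = 241.92(T − 13.3)
3595.5 T = 50398 + 9321.4 + 46581 = 106300
T ≈ 29.56 °C, under the boiling point, so the assumption holds.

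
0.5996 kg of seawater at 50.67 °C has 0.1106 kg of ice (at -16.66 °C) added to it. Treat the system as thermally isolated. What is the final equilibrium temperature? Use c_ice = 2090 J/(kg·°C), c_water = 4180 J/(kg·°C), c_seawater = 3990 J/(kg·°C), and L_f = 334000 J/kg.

Energy conservation, ΣQ = 0:
ice -16.66→0 °C: 0.1106·2090·16.66 = 3851
  fusion: m_ice L_f = 0.1106·334000 = 36940
  meltwater 0→T: 0.1106·4180·T = 462.31 T
  seawater cools: 0.5996·3990·(T − 50.67) = 2392.4(T − 50.67)
2854.7 T = 121223 − 40791 = 80432
T ≈ 28.18 °C. Since T > 0 °C, the all-ice-melts assumption holds.

T_f ≈ 28.2 °C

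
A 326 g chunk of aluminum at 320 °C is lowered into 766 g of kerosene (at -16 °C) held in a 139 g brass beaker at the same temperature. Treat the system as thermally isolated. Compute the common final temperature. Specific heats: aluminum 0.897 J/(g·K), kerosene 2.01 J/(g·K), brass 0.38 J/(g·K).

Energy conservation, ΣQ = 0:
326×0.897×(T − 320) + 766×2.01×(T − (-16)) + 139×0.38×(T − (-16)) = 0
(292.42 + 1539.7 + 52.82) T = 292.42×320 + 1539.7×(-16) + 52.82×(-16)
T = 68095/1884.9 ≈ 36.13 °C

T_f ≈ 36.1 °C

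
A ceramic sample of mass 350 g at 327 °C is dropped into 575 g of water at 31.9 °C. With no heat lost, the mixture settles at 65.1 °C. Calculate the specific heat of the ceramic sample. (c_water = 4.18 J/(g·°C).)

c ≈ 0.871 J/(g·°C)

Net heat exchanged in the isolated system is zero:
350×c×(65.1 − 327) + 575×4.18×(65.1 − 31.9) = 0
-91665 c = -79796
c = -79796/-91665 ≈ 0.8705 J/(g·°C)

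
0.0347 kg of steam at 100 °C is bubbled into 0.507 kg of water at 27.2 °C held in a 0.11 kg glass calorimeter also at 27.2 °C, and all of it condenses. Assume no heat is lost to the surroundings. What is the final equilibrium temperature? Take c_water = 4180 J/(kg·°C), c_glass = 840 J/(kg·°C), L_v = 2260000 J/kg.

T_f ≈ 65.0 °C

Net heat exchanged in the isolated system is zero:
steam→water at 100 °C releases m L_v = 0.0347×2260000 = 78422
  condensed water 100 °C→T: 145.05(T − 100)
  water warms: 0.507×4180×(T − 27.2) = 2119.3(T − 27.2)
  cup: 92.4(T − 27.2)
2356.7 T = 78422 + 14505 + 60157 = 153084
T ≈ 64.96 °C (< 100 °C, so full condensation is consistent).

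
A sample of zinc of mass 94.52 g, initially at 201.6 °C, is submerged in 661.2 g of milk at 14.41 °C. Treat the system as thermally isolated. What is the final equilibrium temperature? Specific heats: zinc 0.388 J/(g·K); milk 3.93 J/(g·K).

T_f ≈ 17.0 °C

T_f is the heat-capacity-weighted average of the initial temperatures:
T_f = (36.67*201.6 + 2598.5*14.41) / (36.67 + 2598.5)
    = 44838 / 2635.2 ≈ 17.02 °C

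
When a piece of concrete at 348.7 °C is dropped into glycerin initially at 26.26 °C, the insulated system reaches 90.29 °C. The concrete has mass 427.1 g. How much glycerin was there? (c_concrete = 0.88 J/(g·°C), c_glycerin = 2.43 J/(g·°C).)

m ≈ 624 g

Heat lost by the concrete = heat gained by the glycerin:
427.1·0.88·(348.7 − 90.29) = m·2.43·(90.29 − 26.26)
155.59 m = 97123  ⇒  m ≈ 624.2 g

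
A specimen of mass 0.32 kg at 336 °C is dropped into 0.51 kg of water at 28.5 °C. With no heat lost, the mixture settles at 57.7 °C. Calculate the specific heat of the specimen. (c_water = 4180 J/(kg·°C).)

c ≈ 699 J/(kg·°C)

m_s c (T_s − T_f) = m_water c_water (T_f − T_0):
0.32·c·(336 − 57.7) = 0.51·4180·(57.7 − 28.5)
89.06 c = 62249  ⇒  c ≈ 699 J/(kg·°C)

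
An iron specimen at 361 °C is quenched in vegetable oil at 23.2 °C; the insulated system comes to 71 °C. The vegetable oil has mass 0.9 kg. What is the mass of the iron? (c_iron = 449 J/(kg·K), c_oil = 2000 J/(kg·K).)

m ≈ 0.661 kg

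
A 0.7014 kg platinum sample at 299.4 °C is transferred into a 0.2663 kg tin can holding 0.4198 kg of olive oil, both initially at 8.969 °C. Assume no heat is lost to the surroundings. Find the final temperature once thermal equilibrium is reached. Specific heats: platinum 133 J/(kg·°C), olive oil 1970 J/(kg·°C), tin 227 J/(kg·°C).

Setting the total heat transfer to zero:
0.7014·133·(T − 299.4) + 0.4198·1970·(T − 8.969) + 0.2663·227·(T − 8.969) = 0
980.74 T = 35889
T = 35889 / 980.74 = 36.6 °C

T_f ≈ 36.6 °C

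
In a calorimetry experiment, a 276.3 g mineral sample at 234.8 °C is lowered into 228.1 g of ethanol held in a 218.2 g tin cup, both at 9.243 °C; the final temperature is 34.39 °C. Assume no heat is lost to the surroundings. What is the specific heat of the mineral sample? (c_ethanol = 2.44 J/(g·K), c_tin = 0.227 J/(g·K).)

c ≈ 0.275 J/(g·K)

Energy conservation, ΣQ = 0:
276.3·c·(34.39 − 234.8) + 228.1·2.44·(34.39 − 9.243) + 218.2·0.227·(34.39 − 9.243) = 0
-55373 c = -15241
c = -15241/-55373 ≈ 0.2752 J/(g·K)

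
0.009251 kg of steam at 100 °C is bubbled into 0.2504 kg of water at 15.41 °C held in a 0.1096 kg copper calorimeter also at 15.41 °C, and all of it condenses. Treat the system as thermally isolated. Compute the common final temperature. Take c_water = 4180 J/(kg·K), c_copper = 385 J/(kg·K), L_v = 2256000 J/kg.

T_f ≈ 36.8 °C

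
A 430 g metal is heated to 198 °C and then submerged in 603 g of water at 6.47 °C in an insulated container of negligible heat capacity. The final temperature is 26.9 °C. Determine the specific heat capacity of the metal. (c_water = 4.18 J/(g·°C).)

c ≈ 0.7 J/(g·°C)

Let T be the final temperature. ΣQ_i = 0:
430·c·(26.9 − 198) + 603·4.18·(26.9 − 6.47) = 0
-73573 c = -51495
c = -51495/-73573 ≈ 0.6999 J/(g·°C)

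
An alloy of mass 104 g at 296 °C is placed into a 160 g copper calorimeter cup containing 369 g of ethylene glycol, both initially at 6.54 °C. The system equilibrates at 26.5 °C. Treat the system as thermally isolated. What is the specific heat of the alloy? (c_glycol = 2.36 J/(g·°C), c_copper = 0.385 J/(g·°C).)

c ≈ 0.664 J/(g·°C)

Energy conservation, ΣQ = 0:
104×c×(26.5 − 296) + 369×2.36×(26.5 − 6.54) + 160×0.385×(26.5 − 6.54) = 0
-28028 c = -18612
c = -18612/-28028 ≈ 0.664 J/(g·°C)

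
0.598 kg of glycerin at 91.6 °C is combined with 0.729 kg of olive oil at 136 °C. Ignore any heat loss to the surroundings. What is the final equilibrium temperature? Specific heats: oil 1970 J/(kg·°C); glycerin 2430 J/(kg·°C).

T_f ≈ 113.7 °C

Conservation of energy gives ΣQ = 0:
0.729·1970·(T − 136) + 0.598·2430·(T − 91.6) = 0
1436.1(T − 136) + 1453.1(T − 91.6) = 0
(1436.1 + 1453.1) T = 1436.1·136 + 1453.1·91.6
T = 328421/2889.3 ≈ 113.67 °C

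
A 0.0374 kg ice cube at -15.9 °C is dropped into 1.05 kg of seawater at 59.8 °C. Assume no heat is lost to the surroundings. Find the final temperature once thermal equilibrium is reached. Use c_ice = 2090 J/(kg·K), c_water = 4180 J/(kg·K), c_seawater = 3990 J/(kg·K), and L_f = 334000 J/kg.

T_f ≈ 54.5 °C

Setting the total heat transfer to zero:
ice -15.9→0 °C: 0.0374·2090·15.9 = 1242.8
  melt ice: 0.0374·334000 = 12492
  warm the meltwater: 156.33 T
  seawater cools: 1.05·3990·(T − 59.8) = 4189.5(T − 59.8)
4345.8 T = 250532 − 13734 = 236798
T ≈ 54.49 °C (positive, so assuming full melt was valid).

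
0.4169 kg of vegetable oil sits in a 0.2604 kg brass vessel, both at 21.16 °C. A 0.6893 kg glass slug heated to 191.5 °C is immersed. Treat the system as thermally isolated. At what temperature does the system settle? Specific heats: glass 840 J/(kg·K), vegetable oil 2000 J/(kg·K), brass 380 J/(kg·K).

Energy conservation, ΣQ = 0:
0.6893×840×(T − 191.5) + 0.4169×2000×(T − 21.16) + 0.2604×380×(T − 21.16) = 0
1511.8 T = 130618
T = 130618 / 1511.8 = 86.4 °C

T_f ≈ 86.4 °C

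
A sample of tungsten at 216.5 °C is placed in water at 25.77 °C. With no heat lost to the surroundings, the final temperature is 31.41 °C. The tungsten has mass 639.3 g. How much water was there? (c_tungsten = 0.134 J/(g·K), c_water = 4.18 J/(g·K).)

Setting the total heat transfer to zero:
639.3·0.134·(31.41 − 216.5) + m·4.18·(31.41 − 25.77) = 0
23.58 m = 15856
m = 15856/23.58 ≈ 672.6 g

m ≈ 673 g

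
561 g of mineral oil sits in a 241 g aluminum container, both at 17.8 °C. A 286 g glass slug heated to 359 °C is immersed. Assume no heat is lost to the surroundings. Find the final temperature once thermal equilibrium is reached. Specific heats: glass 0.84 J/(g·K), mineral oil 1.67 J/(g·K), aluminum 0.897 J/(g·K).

T_f ≈ 76.6 °C

Net heat exchanged in the isolated system is zero:
286×0.84×(T − 359) + 561×1.67×(T − 17.8) + 241×0.897×(T − 17.8) = 0
240.24(T − 359) + 936.87(T − 17.8) + 216.18(T − 17.8) = 0
(240.24 + 936.87 + 216.18) T = 240.24×359 + 936.87×17.8 + 216.18×17.8
T = 106770 / 1393.3 = 76.6 °C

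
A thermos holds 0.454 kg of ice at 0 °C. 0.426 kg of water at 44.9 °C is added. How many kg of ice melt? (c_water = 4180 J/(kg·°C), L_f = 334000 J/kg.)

Cooling the water to 0 °C releases 0.426·4180·44.9 = 79953 J.
Fully melting the ice requires m_ice L_f = 0.454·334000 = 151636 J.
79953 J < 151636 J, so only part of the ice melts and the system sits at 0 °C.
m_melted·334000 = 79953  ⇒  m_melted ≈ 0.2394 kg.

m_melted ≈ 0.239 kg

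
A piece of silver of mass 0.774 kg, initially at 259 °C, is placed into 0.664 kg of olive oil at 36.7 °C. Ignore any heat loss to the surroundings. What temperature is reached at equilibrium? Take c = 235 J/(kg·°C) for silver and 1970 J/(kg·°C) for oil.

T_f ≈ 63.8 °C

Setting the total heat transfer to zero:
0.774·235·(T − 259) + 0.664·1970·(T − 36.7) = 0
181.89(T − 259) + 1308.1(T − 36.7) = 0
1490 T = 95116
T = 95116/1490 ≈ 63.84 °C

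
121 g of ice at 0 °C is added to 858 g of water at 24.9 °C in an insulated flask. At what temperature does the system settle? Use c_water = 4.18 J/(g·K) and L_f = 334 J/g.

Sum of m c ΔT and latent-heat terms is zero:
latent heat to melt: 121·334 = 40414
  warm the meltwater: 505.78 T
  water: 3586.4(T − 24.9)
4092.2 T = 89302 − 40414 = 48888
T ≈ 11.95 °C. Since T > 0 °C, the all-ice-melts assumption holds.

T_f ≈ 11.9 °C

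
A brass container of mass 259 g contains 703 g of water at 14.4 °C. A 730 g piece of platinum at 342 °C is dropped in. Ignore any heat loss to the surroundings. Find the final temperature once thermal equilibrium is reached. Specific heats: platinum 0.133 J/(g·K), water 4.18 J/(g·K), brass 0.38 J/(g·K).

T_f ≈ 24.5 °C

Conservation of energy gives ΣQ = 0:
730*0.133*(T − 342) + 703*4.18*(T − 14.4) + 259*0.38*(T − 14.4) = 0
(97.09 + 2938.5 + 98.42) T = 97.09*342 + 2938.5*14.4 + 98.42*14.4
T ≈ 24.55 °C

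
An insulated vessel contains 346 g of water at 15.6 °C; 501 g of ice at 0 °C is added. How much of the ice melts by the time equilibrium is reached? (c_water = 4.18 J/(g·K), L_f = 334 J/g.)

m_melted ≈ 67.6 g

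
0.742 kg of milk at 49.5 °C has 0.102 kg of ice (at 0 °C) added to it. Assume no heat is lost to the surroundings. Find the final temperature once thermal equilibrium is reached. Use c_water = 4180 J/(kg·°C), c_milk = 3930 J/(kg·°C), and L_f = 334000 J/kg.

T_f ≈ 33.0 °C

Setting the total heat transfer to zero:
fusion: m_ice L_f = 0.102×334000 = 34068
  warm the meltwater: 426.36 T
  milk cools: 0.742×3930×(T − 49.5) = 2916.1(T − 49.5)
3342.4 T = 144345 − 34068 = 110277
T ≈ 32.99 °C — above 0 °C, consistent with complete melting.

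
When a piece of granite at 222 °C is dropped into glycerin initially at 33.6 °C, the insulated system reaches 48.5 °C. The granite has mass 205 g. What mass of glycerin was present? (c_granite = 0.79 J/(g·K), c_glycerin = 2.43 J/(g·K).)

|Q_granite| = |Q_glycerin|:
205·0.79·(222 − 48.5) = m·2.43·(48.5 − 33.6)
36.21 m = 28098  ⇒  m ≈ 776 g

m ≈ 776 g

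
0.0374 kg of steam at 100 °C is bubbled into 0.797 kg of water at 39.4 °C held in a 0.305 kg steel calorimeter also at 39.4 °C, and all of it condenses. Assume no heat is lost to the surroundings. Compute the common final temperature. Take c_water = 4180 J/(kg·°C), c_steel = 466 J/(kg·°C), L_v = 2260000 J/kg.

T_f ≈ 65.3 °C

Energy balance with sensible and latent terms:
steam→water at 100 °C releases m L_v = 0.0374×2260000 = 84524; condensate cools 100→T: 0.0374×4180×(T − 100) = 156.33(T − 100); original water: 3331.5(T − 39.4); cup: 142.13(T − 39.4)
3629.9 T = 84524 + 15633 + 136859 = 237017
T ≈ 65.30 °C (< 100 °C, so full condensation is consistent).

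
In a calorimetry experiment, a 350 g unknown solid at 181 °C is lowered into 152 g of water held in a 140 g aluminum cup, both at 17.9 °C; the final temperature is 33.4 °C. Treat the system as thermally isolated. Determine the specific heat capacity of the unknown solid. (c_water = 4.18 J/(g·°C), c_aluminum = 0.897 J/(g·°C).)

c ≈ 0.228 J/(g·°C)

Energy conservation, ΣQ = 0:
350·c·(33.4 − 181) + 152·4.18·(33.4 − 17.9) + 140·0.897·(33.4 − 17.9) = 0
-51660 c = -11795
c = -11795/-51660 ≈ 0.2283 J/(g·°C)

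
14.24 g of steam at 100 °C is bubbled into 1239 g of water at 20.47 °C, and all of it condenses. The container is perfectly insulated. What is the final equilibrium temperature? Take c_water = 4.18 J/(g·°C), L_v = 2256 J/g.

T_f ≈ 27.5 °C

Heat gained plus heat lost sum to zero:
steam→water at 100 °C releases m L_v = 14.24×2256 = 32125; condensate cools 100→T: 14.24×4.18×(T − 100) = 59.52(T − 100); original water: 5179(T − 20.47)
5238.5 T = 32125 + 5952.3 + 106015 = 144092
T ≈ 27.51 °C (< 100 °C, so full condensation is consistent).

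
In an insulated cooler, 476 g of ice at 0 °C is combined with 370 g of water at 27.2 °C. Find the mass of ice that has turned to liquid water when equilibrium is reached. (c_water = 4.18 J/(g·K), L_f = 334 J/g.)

Water can give up m c ΔT = 370×4.18×27.2 = 42068 J before reaching 0 °C.
Fully melting the ice requires m_ice L_f = 476×334 = 158984 J.
That's not enough to melt it all — equilibrium is at 0 °C with ice remaining.
m_melt = 42068 / L_f = 126 g.

m_melted ≈ 126 g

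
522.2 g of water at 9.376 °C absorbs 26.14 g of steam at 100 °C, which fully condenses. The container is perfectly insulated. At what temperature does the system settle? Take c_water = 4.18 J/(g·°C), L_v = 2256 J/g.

Conservation of energy gives ΣQ = 0:
steam→water at 100 °C releases m L_v = 26.14·2256 = 58972; condensed water 100 °C→T: 109.27(T − 100); water warms: 522.2·4.18·(T − 9.376) = 2182.8(T − 9.376)
2292.1 T = 58972 + 10927 + 20466 = 90364
T ≈ 39.42 °C (< 100 °C, so full condensation is consistent).

T_f ≈ 39.4 °C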